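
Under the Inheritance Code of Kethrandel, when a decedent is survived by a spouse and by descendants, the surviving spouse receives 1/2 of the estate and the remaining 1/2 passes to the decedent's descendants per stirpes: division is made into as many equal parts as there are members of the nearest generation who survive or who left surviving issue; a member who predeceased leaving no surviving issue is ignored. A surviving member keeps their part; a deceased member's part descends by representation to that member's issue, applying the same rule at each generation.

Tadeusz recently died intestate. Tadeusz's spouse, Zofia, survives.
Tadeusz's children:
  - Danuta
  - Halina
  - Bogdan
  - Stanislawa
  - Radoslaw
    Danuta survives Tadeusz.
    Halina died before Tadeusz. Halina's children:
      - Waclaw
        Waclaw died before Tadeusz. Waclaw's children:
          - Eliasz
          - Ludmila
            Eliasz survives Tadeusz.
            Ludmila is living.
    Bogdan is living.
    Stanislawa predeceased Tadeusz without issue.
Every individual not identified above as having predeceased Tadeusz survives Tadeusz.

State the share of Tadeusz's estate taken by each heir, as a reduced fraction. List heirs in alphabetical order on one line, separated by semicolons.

Bogdan 1/8; Danuta 1/8; Eliasz 1/16; Ludmila 1/16; Radoslaw 1/8; Zofia 1/2

Zofia, as surviving spouse, takes 1/2.
The remaining 1/2 passes to Tadeusz's descendants per stirpes.
Stanislawa left no surviving issue, so that branch lapses and is disregarded.
The 1/2 is divided into 4 equal shares of 1/8 among Danuta, Halina, Bogdan, Radoslaw.
Danuta is living and takes 1/8.
Halina predeceased; the 1/8 allotted to Halina's branch passes to Halina's issue by representation.
Waclaw's line is the sole branch at this level, so the full 1/8 passes to Waclaw's issue by representation.
The 1/8 is divided into 2 equal shares of 1/16 among Eliasz, Ludmila.
Eliasz is living and takes 1/16.
Ludmila is living and takes 1/16.
Bogdan is living and takes 1/8.
Radoslaw is living and takes 1/8.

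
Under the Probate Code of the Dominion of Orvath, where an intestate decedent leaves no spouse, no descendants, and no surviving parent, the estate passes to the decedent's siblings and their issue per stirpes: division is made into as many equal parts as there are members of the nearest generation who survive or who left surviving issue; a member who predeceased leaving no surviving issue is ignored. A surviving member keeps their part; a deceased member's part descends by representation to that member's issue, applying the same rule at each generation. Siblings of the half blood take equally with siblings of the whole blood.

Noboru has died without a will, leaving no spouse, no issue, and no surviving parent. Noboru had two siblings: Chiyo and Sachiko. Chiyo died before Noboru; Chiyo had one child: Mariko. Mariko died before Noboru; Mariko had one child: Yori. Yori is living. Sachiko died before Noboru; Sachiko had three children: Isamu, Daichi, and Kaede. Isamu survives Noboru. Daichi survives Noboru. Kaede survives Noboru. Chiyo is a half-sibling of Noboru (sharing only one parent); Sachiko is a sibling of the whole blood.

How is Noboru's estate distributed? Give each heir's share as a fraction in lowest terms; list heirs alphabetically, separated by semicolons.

No spouse, descendants, or parent survives, so the estate passes to Noboru's siblings per stirpes.
Half-blood and whole-blood siblings take equally under the stated rule.
The estate is divided into 2 equal shares of 1/2 among Chiyo, Sachiko.
Chiyo predeceased; the 1/2 allotted to Chiyo's branch passes to Chiyo's issue by representation.
Mariko's line is the sole branch at this level, so the full 1/2 passes to Mariko's issue by representation.
Yori is the sole taker at this level and receives the full 1/2.
Sachiko predeceased; the 1/2 allotted to Sachiko's branch passes to Sachiko's issue by representation.
The 1/2 is divided into 3 equal shares of 1/6 among Isamu, Daichi, Kaede.
Isamu is living and takes 1/6.
Daichi is living and takes 1/6.
Kaede is living and takes 1/6.

Daichi 1/6; Isamu 1/6; Kaede 1/6; Yori 1/2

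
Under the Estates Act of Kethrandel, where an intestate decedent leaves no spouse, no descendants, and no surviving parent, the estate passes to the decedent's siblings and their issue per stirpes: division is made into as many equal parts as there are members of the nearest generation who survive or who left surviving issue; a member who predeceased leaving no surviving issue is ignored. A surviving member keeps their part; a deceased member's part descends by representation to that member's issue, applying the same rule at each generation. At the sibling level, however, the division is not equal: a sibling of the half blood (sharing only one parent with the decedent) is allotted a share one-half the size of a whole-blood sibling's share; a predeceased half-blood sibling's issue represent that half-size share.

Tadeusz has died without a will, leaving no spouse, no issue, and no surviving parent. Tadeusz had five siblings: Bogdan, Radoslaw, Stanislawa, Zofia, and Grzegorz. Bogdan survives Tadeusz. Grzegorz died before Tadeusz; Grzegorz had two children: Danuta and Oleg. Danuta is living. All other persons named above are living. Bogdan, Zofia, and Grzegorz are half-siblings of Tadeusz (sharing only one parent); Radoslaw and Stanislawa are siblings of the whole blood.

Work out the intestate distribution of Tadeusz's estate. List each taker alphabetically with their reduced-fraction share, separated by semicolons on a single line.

Bogdan 1/7; Danuta 1/14; Oleg 1/14; Radoslaw 2/7; Stanislawa 2/7; Zofia 1/7

No spouse, descendants, or parent survives, so the estate passes to Tadeusz's siblings per stirpes.
Half-blood siblings count for one-half the weight of whole-blood siblings at the initial division.
Dividing 1 in proportion to weights (total weight 7/2): Bogdan (weight 1/2) → 1/7; Radoslaw (weight 1) → 2/7; Stanislawa (weight 1) → 2/7; Zofia (weight 1/2) → 1/7; Grzegorz (weight 1/2) → 1/7.
Bogdan is living and takes 1/7.
Radoslaw is living and takes 2/7.
Stanislawa is living and takes 2/7.
Zofia is living and takes 1/7.
Grzegorz predeceased; the 1/7 allotted to Grzegorz's branch passes to Grzegorz's issue by representation.
The 1/7 is divided into 2 equal shares of 1/14 among Danuta, Oleg.
Danuta is living and takes 1/14.
Oleg is living and takes 1/14.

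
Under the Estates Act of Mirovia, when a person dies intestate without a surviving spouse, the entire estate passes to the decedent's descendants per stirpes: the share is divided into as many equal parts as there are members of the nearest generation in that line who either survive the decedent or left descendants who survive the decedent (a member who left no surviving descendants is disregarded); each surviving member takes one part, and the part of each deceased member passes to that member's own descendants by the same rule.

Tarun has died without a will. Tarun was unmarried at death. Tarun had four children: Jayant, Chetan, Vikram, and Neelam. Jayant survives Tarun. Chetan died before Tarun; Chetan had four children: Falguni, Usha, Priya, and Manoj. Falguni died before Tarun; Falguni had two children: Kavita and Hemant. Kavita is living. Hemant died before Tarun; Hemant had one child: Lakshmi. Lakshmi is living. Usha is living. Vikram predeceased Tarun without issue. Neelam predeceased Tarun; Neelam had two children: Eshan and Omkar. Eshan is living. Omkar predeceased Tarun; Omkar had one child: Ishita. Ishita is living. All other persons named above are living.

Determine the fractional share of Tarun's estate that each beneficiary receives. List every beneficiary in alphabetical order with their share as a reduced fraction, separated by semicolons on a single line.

There is no surviving spouse, so the entire estate passes to Tarun's descendants per stirpes.
Vikram left no surviving issue, so that branch lapses and is disregarded.
The estate is divided into 3 equal shares of 1/3 among Jayant, Chetan, Neelam.
Jayant is living and takes 1/3.
Chetan predeceased; the 1/3 allotted to Chetan's branch passes to Chetan's issue by representation.
The 1/3 is divided into 4 equal shares of 1/12 among Falguni, Usha, Priya, Manoj.
Falguni predeceased; the 1/12 allotted to Falguni's branch passes to Falguni's issue by representation.
The 1/12 is divided into 2 equal shares of 1/24 among Kavita, Hemant.
Kavita is living and takes 1/24.
Hemant predeceased; the 1/24 allotted to Hemant's branch passes to Hemant's issue by representation.
Lakshmi is the sole taker at this level and receives the full 1/24.
Usha is living and takes 1/12.
Priya is living and takes 1/12.
Manoj is living and takes 1/12.
Neelam predeceased; the 1/3 allotted to Neelam's branch passes to Neelam's issue by representation.
The 1/3 is divided into 2 equal shares of 1/6 among Eshan, Omkar.
Eshan is living and takes 1/6.
Omkar predeceased; the 1/6 allotted to Omkar's branch passes to Omkar's issue by representation.
Ishita is the sole taker at this level and receives the full 1/6.

Eshan 1/6; Ishita 1/6; Jayant 1/3; Kavita 1/24; Lakshmi 1/24; Manoj 1/12; Priya 1/12; Usha 1/12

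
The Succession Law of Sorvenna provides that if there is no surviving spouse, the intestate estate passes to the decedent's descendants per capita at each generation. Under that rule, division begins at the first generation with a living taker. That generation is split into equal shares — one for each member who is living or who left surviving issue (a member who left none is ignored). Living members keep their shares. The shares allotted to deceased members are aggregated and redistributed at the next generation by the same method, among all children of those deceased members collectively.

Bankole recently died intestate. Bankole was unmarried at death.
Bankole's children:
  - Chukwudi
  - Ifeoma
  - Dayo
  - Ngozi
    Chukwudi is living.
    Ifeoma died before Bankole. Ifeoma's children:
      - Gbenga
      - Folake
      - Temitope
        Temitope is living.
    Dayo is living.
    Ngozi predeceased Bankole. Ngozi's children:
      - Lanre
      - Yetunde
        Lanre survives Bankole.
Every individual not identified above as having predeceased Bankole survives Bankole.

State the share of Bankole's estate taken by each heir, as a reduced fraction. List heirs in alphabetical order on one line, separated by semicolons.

Chukwudi 1/4; Dayo 1/4; Folake 1/10; Gbenga 1/10; Lanre 1/10; Temitope 1/10; Yetunde 1/10

There is no surviving spouse, so the entire estate passes to Bankole's descendants per capita at each generation.
At generation 1 (Chukwudi, Ifeoma, Dayo, Ngozi) there are 4 shares of (1)/4 = 1/4 each.
Living: Chukwudi and Dayo — each takes 1/4.
Deceased: Ifeoma and Ngozi. Their combined 1/2 is pooled and carried to generation 2.
At generation 2 (Gbenga, Folake, Temitope, Lanre, Yetunde) there are 5 shares of (1/2)/5 = 1/10 each.
Living: Gbenga, Folake, Temitope, Lanre, and Yetunde — each takes 1/10.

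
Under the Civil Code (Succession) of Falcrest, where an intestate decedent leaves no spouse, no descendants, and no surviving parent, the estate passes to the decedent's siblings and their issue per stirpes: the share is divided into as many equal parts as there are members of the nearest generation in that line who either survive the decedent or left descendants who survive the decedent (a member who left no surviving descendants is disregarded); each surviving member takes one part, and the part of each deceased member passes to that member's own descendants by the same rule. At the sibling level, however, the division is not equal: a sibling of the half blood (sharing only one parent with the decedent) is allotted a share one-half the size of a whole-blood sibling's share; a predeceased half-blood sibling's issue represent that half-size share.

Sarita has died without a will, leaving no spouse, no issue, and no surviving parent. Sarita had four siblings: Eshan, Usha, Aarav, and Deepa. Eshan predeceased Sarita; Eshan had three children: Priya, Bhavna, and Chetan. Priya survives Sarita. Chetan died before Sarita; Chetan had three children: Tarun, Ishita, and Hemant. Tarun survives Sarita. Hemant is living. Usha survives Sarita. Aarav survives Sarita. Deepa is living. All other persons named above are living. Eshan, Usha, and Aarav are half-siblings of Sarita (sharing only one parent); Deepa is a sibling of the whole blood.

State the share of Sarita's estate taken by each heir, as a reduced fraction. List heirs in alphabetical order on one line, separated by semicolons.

Aarav 1/5; Bhavna 1/15; Deepa 2/5; Hemant 1/45; Ishita 1/45; Priya 1/15; Tarun 1/45; Usha 1/5

No spouse, descendants, or parent survives, so the estate passes to Sarita's siblings per stirpes.
Half-blood siblings count for one-half the weight of whole-blood siblings at the initial division.
Dividing 1 in proportion to weights (total weight 5/2): Eshan (weight 1/2) → 1/5; Usha (weight 1/2) → 1/5; Aarav (weight 1/2) → 1/5; Deepa (weight 1) → 2/5.
Eshan predeceased; the 1/5 allotted to Eshan's branch passes to Eshan's issue by representation.
The 1/5 is divided into 3 equal shares of 1/15 among Priya, Bhavna, Chetan.
Priya is living and takes 1/15.
Bhavna is living and takes 1/15.
Chetan predeceased; the 1/15 allotted to Chetan's branch passes to Chetan's issue by representation.
The 1/15 is divided into 3 equal shares of 1/45 among Tarun, Ishita, Hemant.
Tarun is living and takes 1/45.
Ishita is living and takes 1/45.
Hemant is living and takes 1/45.
Usha is living and takes 1/5.
Aarav is living and takes 1/5.
Deepa is living and takes 2/5.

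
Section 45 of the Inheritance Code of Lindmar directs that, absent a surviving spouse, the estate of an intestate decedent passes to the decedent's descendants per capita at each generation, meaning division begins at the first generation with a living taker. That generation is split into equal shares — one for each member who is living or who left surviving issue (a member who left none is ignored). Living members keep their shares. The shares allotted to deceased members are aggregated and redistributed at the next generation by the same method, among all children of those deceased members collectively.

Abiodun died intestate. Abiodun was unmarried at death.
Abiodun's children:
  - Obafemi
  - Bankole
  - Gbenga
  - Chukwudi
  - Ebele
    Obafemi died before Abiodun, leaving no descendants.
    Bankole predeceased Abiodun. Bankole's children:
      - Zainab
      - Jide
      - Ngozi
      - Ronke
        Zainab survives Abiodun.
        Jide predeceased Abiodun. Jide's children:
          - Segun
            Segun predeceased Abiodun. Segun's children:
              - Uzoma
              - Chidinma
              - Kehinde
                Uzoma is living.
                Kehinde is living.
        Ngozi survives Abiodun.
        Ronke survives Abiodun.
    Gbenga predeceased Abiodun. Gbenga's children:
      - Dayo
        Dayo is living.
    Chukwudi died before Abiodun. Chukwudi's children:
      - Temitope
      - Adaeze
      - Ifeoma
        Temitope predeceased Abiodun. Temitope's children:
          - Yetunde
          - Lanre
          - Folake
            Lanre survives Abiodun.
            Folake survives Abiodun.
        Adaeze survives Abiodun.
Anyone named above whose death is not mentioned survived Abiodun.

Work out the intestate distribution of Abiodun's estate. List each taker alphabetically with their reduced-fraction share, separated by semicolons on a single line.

There is no surviving spouse, so the entire estate passes to Abiodun's descendants per capita at each generation.
At generation 1 (Bankole, Gbenga, Chukwudi, Ebele) there are 4 shares of (1)/4 = 1/4 each.
Living: Ebele — each takes 1/4.
Deceased: Bankole, Gbenga, and Chukwudi. Their combined 3/4 is pooled and carried to generation 2.
At generation 2 (Zainab, Jide, Ngozi, Ronke, Dayo, Temitope, Adaeze, Ifeoma) there are 8 shares of (3/4)/8 = 3/32 each.
Living: Zainab, Ngozi, Ronke, Dayo, Adaeze, and Ifeoma — each takes 3/32.
Deceased: Jide and Temitope. Their combined 3/16 is pooled and carried to generation 3.
At generation 3 (Segun, Yetunde, Lanre, Folake) there are 4 shares of (3/16)/4 = 3/64 each.
Living: Yetunde, Lanre, and Folake — each takes 3/64.
Deceased: Segun. That 3/64 share is carried to generation 4.
At generation 4 (Uzoma, Chidinma, Kehinde) there are 3 shares of (3/64)/3 = 1/64 each.
Living: Uzoma, Chidinma, and Kehinde — each takes 1/64.

Adaeze 3/32; Chidinma 1/64; Dayo 3/32; Ebele 1/4; Folake 3/64; Ifeoma 3/32; Kehinde 1/64; Lanre 3/64; Ngozi 3/32; Ronke 3/32; Uzoma 1/64; Yetunde 3/64; Zainab 3/32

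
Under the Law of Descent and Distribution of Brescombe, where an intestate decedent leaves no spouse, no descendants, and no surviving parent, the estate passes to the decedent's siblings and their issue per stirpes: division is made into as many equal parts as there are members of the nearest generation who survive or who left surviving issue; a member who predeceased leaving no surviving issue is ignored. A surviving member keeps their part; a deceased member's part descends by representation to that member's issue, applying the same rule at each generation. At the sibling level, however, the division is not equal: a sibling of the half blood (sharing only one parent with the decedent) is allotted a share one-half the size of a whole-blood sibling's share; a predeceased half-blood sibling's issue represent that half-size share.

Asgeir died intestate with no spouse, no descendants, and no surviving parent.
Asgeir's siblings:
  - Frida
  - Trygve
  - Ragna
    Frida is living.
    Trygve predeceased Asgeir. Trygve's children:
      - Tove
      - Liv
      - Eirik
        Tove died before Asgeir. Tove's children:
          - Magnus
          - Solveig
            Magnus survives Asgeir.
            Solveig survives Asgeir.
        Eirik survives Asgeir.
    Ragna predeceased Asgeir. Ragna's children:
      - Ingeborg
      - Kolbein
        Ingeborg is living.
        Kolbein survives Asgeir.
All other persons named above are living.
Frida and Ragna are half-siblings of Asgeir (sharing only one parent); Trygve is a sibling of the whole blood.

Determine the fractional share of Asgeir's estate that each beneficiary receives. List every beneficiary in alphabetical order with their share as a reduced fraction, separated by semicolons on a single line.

Eirik 1/6; Frida 1/4; Ingeborg 1/8; Kolbein 1/8; Liv 1/6; Magnus 1/12; Solveig 1/12

No spouse, descendants, or parent survives, so the estate passes to Asgeir's siblings per stirpes.
Half-blood siblings count for one-half the weight of whole-blood siblings at the initial division.
Dividing 1 in proportion to weights (total weight 2): Frida (weight 1/2) → 1/4; Trygve (weight 1) → 1/2; Ragna (weight 1/2) → 1/4.
Frida is living and takes 1/4.
Trygve predeceased; the 1/2 allotted to Trygve's branch passes to Trygve's issue by representation.
The 1/2 is divided into 3 equal shares of 1/6 among Tove, Liv, Eirik.
Tove predeceased; the 1/6 allotted to Tove's branch passes to Tove's issue by representation.
The 1/6 is divided into 2 equal shares of 1/12 among Magnus, Solveig.
Magnus is living and takes 1/12.
Solveig is living and takes 1/12.
Liv is living and takes 1/6.
Eirik is living and takes 1/6.
Ragna predeceased; the 1/4 allotted to Ragna's branch passes to Ragna's issue by representation.
The 1/4 is divided into 2 equal shares of 1/8 among Ingeborg, Kolbein.
Ingeborg is living and takes 1/8.
Kolbein is living and takes 1/8.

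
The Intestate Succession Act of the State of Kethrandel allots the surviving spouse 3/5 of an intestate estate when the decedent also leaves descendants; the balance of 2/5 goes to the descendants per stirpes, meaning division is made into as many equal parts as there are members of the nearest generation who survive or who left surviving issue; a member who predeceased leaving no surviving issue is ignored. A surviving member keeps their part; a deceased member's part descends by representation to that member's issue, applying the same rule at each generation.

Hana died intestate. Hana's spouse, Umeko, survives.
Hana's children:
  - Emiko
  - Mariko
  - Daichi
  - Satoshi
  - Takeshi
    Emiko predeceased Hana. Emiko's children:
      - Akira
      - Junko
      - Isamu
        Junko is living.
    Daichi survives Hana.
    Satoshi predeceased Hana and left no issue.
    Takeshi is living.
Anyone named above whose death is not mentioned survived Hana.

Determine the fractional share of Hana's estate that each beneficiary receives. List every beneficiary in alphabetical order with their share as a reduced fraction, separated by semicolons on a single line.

Umeko, as surviving spouse, takes 3/5.
The remaining 2/5 passes to Hana's descendants per stirpes.
Satoshi left no surviving issue, so that branch lapses and is disregarded.
The 2/5 is divided into 4 equal shares of 1/10 among Emiko, Mariko, Daichi, Takeshi.
Emiko predeceased; the 1/10 allotted to Emiko's branch passes to Emiko's issue by representation.
The 1/10 is divided into 3 equal shares of 1/30 among Akira, Junko, Isamu.
Akira is living and takes 1/30.
Junko is living and takes 1/30.
Isamu is living and takes 1/30.
Mariko is living and takes 1/10.
Daichi is living and takes 1/10.
Takeshi is living and takes 1/10.

Akira 1/30; Daichi 1/10; Isamu 1/30; Junko 1/30; Mariko 1/10; Takeshi 1/10; Umeko 3/5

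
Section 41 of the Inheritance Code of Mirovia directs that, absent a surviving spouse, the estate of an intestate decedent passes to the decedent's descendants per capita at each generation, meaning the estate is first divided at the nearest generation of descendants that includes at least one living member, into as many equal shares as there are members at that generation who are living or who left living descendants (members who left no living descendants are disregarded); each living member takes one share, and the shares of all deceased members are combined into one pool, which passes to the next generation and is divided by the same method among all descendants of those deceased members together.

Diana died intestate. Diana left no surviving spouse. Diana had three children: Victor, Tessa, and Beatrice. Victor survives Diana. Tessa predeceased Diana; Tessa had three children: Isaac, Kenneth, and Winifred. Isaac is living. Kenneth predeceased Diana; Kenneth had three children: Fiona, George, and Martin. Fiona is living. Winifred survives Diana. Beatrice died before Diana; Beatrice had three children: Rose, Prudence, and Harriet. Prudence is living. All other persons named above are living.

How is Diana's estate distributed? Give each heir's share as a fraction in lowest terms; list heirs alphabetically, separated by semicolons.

There is no surviving spouse, so the entire estate passes to Diana's descendants per capita at each generation.
At generation 1 (Victor, Tessa, Beatrice) there are 3 shares of (1)/3 = 1/3 each.
Living: Victor — each takes 1/3.
Deceased: Tessa and Beatrice. Their combined 2/3 is pooled and carried to generation 2.
At generation 2 (Isaac, Kenneth, Winifred, Rose, Prudence, Harriet) there are 6 shares of (2/3)/6 = 1/9 each.
Living: Isaac, Winifred, Rose, Prudence, and Harriet — each takes 1/9.
Deceased: Kenneth. That 1/9 share is carried to generation 3.
At generation 3 (Fiona, George, Martin) there are 3 shares of (1/9)/3 = 1/27 each.
Living: Fiona, George, and Martin — each takes 1/27.

Fiona 1/27; George 1/27; Harriet 1/9; Isaac 1/9; Martin 1/27; Prudence 1/9; Rose 1/9; Victor 1/3; Winifred 1/9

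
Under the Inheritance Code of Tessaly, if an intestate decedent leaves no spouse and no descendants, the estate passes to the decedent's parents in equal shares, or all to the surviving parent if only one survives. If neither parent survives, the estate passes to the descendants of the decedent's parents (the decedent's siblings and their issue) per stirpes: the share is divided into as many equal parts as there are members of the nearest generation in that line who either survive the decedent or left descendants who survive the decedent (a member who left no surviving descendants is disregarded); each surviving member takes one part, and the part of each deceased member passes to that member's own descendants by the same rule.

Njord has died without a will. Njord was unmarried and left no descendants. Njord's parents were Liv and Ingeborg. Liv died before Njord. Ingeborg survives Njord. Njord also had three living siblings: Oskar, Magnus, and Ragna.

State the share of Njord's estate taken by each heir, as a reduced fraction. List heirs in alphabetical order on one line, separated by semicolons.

Only one parent, Ingeborg, survives, so Ingeborg takes the entire estate. The siblings take nothing because a surviving parent has priority.

Ingeborg 1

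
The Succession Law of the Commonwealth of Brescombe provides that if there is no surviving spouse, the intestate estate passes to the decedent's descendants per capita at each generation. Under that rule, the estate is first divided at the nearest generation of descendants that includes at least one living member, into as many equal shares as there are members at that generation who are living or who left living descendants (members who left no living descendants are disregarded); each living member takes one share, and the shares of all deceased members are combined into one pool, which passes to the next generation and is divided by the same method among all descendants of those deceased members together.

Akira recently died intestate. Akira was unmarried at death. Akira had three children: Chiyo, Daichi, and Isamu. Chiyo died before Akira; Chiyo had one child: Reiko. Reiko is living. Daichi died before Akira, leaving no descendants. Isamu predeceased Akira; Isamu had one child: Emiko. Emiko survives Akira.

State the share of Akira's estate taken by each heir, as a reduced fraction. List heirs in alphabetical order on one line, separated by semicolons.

There is no surviving spouse, so the entire estate passes to Akira's descendants per capita at each generation.
No one at generation 1 (Chiyo, Isamu) is living; moving to the next generation.
At generation 2 (Reiko, Emiko) there are 2 shares of (1)/2 = 1/2 each.
Living: Reiko and Emiko — each takes 1/2.

Emiko 1/2; Reiko 1/2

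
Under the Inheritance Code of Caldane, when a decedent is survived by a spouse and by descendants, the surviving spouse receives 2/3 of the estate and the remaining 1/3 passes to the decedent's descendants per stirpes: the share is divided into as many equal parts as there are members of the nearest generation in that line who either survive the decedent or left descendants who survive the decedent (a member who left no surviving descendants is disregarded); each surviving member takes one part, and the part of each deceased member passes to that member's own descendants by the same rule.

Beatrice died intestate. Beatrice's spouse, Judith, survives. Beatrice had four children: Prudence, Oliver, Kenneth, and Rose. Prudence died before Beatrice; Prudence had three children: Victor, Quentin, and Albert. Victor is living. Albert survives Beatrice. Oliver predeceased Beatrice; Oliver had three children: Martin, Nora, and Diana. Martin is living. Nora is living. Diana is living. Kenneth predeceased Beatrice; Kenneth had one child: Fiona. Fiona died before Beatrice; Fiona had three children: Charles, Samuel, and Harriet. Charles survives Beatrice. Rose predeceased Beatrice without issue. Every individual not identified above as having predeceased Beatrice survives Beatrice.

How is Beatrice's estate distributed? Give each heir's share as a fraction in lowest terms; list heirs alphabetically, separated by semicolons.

Judith, as surviving spouse, takes 2/3.
The remaining 1/3 passes to Beatrice's descendants per stirpes.
Rose left no surviving issue, so that branch lapses and is disregarded.
The 1/3 is divided into 3 equal shares of 1/9 among Prudence, Oliver, Kenneth.
Prudence predeceased; the 1/9 allotted to Prudence's branch passes to Prudence's issue by representation.
The 1/9 is divided into 3 equal shares of 1/27 among Victor, Quentin, Albert.
Victor is living and takes 1/27.
Quentin is living and takes 1/27.
Albert is living and takes 1/27.
Oliver predeceased; the 1/9 allotted to Oliver's branch passes to Oliver's issue by representation.
The 1/9 is divided into 3 equal shares of 1/27 among Martin, Nora, Diana.
Martin is living and takes 1/27.
Nora is living and takes 1/27.
Diana is living and takes 1/27.
Kenneth predeceased; the 1/9 allotted to Kenneth's branch passes to Kenneth's issue by representation.
Fiona's line is the sole branch at this level, so the full 1/9 passes to Fiona's issue by representation.
The 1/9 is divided into 3 equal shares of 1/27 among Charles, Samuel, Harriet.
Charles is living and takes 1/27.
Samuel is living and takes 1/27.
Harriet is living and takes 1/27.

Albert 1/27; Charles 1/27; Diana 1/27; Harriet 1/27; Judith 2/3; Martin 1/27; Nora 1/27; Quentin 1/27; Samuel 1/27; Victor 1/27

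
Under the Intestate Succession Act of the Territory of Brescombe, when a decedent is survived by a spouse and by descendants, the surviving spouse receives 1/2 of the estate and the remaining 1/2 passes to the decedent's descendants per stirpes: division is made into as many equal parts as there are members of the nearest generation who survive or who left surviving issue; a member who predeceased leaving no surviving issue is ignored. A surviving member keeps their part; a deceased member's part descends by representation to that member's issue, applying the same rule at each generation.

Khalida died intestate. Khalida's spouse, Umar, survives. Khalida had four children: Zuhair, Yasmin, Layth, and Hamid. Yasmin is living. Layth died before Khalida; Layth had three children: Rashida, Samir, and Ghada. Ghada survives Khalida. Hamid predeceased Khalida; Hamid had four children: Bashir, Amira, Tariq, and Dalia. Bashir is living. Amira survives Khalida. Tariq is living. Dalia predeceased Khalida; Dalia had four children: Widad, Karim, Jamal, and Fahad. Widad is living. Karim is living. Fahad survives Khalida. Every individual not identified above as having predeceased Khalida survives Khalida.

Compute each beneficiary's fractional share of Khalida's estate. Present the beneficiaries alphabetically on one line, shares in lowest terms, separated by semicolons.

Umar, as surviving spouse, takes 1/2.
The remaining 1/2 passes to Khalida's descendants per stirpes.
The 1/2 is divided into 4 equal shares of 1/8 among Zuhair, Yasmin, Layth, Hamid.
Zuhair is living and takes 1/8.
Yasmin is living and takes 1/8.
Layth predeceased; the 1/8 allotted to Layth's branch passes to Layth's issue by representation.
The 1/8 is divided into 3 equal shares of 1/24 among Rashida, Samir, Ghada.
Rashida is living and takes 1/24.
Samir is living and takes 1/24.
Ghada is living and takes 1/24.
Hamid predeceased; the 1/8 allotted to Hamid's branch passes to Hamid's issue by representation.
The 1/8 is divided into 4 equal shares of 1/32 among Bashir, Amira, Tariq, Dalia.
Bashir is living and takes 1/32.
Amira is living and takes 1/32.
Tariq is living and takes 1/32.
Dalia predeceased; the 1/32 allotted to Dalia's branch passes to Dalia's issue by representation.
The 1/32 is divided into 4 equal shares of 1/128 among Widad, Karim, Jamal, Fahad.
Widad is living and takes 1/128.
Karim is living and takes 1/128.
Jamal is living and takes 1/128.
Fahad is living and takes 1/128.

Amira 1/32; Bashir 1/32; Fahad 1/128; Ghada 1/24; Jamal 1/128; Karim 1/128; Rashida 1/24; Samir 1/24; Tariq 1/32; Umar 1/2; Widad 1/128; Yasmin 1/8; Zuhair 1/8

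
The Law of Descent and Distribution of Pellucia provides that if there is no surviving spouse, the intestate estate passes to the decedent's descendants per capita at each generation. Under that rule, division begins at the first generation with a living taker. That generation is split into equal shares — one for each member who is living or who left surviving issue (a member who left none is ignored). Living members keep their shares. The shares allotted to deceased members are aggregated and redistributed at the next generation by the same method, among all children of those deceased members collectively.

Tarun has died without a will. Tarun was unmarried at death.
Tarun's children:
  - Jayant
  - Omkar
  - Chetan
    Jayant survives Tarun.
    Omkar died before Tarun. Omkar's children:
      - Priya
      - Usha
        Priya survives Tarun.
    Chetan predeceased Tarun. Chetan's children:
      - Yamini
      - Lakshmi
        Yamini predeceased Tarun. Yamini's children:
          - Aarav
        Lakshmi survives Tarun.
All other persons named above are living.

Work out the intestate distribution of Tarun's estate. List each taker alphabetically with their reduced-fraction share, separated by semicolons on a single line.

There is no surviving spouse, so the entire estate passes to Tarun's descendants per capita at each generation.
At generation 1 (Jayant, Omkar, Chetan) there are 3 shares of (1)/3 = 1/3 each.
Living: Jayant — each takes 1/3.
Deceased: Omkar and Chetan. Their combined 2/3 is pooled and carried to generation 2.
At generation 2 (Priya, Usha, Yamini, Lakshmi) there are 4 shares of (2/3)/4 = 1/6 each.
Living: Priya, Usha, and Lakshmi — each takes 1/6.
Deceased: Yamini. That 1/6 share is carried to generation 3.
At generation 3 (Aarav) there are 1 shares of (1/6)/1 = 1/6 each.
Living: Aarav — each takes 1/6.

Aarav 1/6; Jayant 1/3; Lakshmi 1/6; Priya 1/6; Usha 1/6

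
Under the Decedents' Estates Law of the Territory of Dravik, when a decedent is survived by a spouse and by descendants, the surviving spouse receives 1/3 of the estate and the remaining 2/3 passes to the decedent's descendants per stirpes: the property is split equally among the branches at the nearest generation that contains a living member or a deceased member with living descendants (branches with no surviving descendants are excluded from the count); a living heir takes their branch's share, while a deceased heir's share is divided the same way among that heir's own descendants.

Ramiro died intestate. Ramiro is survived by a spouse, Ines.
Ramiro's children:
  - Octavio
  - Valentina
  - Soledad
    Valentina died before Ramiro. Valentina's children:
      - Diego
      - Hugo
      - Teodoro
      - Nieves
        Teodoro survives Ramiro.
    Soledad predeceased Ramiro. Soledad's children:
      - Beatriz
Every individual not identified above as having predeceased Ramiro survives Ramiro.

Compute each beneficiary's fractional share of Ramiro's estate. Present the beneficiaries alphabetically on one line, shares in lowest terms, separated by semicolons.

Beatriz 2/9; Diego 1/18; Hugo 1/18; Ines 1/3; Nieves 1/18; Octavio 2/9; Teodoro 1/18

Ines, as surviving spouse, takes 1/3.
The remaining 2/3 passes to Ramiro's descendants per stirpes.
The 2/3 is divided into 3 equal shares of 2/9 among Octavio, Valentina, Soledad.
Octavio is living and takes 2/9.
Valentina predeceased; the 2/9 allotted to Valentina's branch passes to Valentina's issue by representation.
The 2/9 is divided into 4 equal shares of 1/18 among Diego, Hugo, Teodoro, Nieves.
Diego is living and takes 1/18.
Hugo is living and takes 1/18.
Teodoro is living and takes 1/18.
Nieves is living and takes 1/18.
Soledad predeceased; the 2/9 allotted to Soledad's branch passes to Soledad's issue by representation.
Beatriz is the sole taker at this level and receives the full 2/9.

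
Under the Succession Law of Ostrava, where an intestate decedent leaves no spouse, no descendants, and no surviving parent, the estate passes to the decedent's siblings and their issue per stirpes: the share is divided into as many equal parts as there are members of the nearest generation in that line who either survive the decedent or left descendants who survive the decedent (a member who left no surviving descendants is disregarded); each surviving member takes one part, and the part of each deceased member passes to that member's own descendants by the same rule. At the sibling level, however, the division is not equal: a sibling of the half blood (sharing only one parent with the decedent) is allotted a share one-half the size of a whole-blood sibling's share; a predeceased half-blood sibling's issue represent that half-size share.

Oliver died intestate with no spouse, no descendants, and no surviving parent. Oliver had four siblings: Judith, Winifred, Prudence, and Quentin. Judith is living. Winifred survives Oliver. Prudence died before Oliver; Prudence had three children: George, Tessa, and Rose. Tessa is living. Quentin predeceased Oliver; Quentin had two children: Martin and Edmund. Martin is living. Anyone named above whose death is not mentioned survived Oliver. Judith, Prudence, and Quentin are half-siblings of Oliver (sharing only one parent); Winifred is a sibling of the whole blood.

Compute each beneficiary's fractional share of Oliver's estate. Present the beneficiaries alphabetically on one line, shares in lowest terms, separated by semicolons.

No spouse, descendants, or parent survives, so the estate passes to Oliver's siblings per stirpes.
Half-blood siblings count for one-half the weight of whole-blood siblings at the initial division.
Dividing 1 in proportion to weights (total weight 5/2): Judith (weight 1/2) → 1/5; Winifred (weight 1) → 2/5; Prudence (weight 1/2) → 1/5; Quentin (weight 1/2) → 1/5.
Judith is living and takes 1/5.
Winifred is living and takes 2/5.
Prudence predeceased; the 1/5 allotted to Prudence's branch passes to Prudence's issue by representation.
The 1/5 is divided into 3 equal shares of 1/15 among George, Tessa, Rose.
George is living and takes 1/15.
Tessa is living and takes 1/15.
Rose is living and takes 1/15.
Quentin predeceased; the 1/5 allotted to Quentin's branch passes to Quentin's issue by representation.
The 1/5 is divided into 2 equal shares of 1/10 among Martin, Edmund.
Martin is living and takes 1/10.
Edmund is living and takes 1/10.

Edmund 1/10; George 1/15; Judith 1/5; Martin 1/10; Rose 1/15; Tessa 1/15; Winifred 2/5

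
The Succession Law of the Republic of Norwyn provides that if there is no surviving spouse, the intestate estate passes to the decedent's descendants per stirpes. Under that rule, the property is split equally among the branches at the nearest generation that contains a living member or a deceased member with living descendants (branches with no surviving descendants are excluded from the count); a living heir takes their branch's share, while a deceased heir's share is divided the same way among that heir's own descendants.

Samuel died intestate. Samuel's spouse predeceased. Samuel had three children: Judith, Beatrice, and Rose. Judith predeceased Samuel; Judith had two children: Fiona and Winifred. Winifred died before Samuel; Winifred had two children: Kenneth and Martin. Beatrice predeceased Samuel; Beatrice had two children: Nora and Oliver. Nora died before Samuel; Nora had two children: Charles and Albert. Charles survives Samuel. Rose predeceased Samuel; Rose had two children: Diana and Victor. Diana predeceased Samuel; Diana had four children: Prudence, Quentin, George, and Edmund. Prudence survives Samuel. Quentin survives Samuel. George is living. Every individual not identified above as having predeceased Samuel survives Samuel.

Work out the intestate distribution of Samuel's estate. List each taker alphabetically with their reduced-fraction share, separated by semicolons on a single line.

Albert 1/12; Charles 1/12; Edmund 1/24; Fiona 1/6; George 1/24; Kenneth 1/12; Martin 1/12; Oliver 1/6; Prudence 1/24; Quentin 1/24; Victor 1/6

There is no surviving spouse, so the entire estate passes to Samuel's descendants per stirpes.
The estate is divided into 3 equal shares of 1/3 among Judith, Beatrice, Rose.
Judith predeceased; the 1/3 allotted to Judith's branch passes to Judith's issue by representation.
The 1/3 is divided into 2 equal shares of 1/6 among Fiona, Winifred.
Fiona is living and takes 1/6.
Winifred predeceased; the 1/6 allotted to Winifred's branch passes to Winifred's issue by representation.
The 1/6 is divided into 2 equal shares of 1/12 among Kenneth, Martin.
Kenneth is living and takes 1/12.
Martin is living and takes 1/12.
Beatrice predeceased; the 1/3 allotted to Beatrice's branch passes to Beatrice's issue by representation.
The 1/3 is divided into 2 equal shares of 1/6 among Nora, Oliver.
Nora predeceased; the 1/6 allotted to Nora's branch passes to Nora's issue by representation.
The 1/6 is divided into 2 equal shares of 1/12 among Charles, Albert.
Charles is living and takes 1/12.
Albert is living and takes 1/12.
Oliver is living and takes 1/6.
Rose predeceased; the 1/3 allotted to Rose's branch passes to Rose's issue by representation.
The 1/3 is divided into 2 equal shares of 1/6 among Diana, Victor.
Diana predeceased; the 1/6 allotted to Diana's branch passes to Diana's issue by representation.
The 1/6 is divided into 4 equal shares of 1/24 among Prudence, Quentin, George, Edmund.
Prudence is living and takes 1/24.
Quentin is living and takes 1/24.
George is living and takes 1/24.
Edmund is living and takes 1/24.
Victor is living and takes 1/6.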